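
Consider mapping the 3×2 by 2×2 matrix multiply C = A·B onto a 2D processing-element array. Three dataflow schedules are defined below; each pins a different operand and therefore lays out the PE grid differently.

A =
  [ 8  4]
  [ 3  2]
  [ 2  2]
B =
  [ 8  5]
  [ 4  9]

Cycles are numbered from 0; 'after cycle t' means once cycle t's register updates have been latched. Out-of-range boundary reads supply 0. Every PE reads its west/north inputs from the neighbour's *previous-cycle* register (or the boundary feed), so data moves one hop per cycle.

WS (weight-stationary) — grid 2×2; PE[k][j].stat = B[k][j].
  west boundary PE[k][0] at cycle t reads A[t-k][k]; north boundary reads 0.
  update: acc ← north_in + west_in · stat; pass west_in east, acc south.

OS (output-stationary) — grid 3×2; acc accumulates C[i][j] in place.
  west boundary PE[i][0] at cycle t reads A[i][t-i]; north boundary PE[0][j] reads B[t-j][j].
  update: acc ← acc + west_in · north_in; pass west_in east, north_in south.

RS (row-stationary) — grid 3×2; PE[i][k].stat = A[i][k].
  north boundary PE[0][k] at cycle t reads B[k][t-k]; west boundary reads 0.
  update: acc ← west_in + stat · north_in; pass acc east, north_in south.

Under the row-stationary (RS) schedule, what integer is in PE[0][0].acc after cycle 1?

RS on a 3×2 grid — tracing PE[0][0] and its feeders:
  @0  [0,0]  acc 64  |  →64  ↓8
  @1  [0,0]  acc 40  |  →40  ↓5

PE[0][0].acc = 40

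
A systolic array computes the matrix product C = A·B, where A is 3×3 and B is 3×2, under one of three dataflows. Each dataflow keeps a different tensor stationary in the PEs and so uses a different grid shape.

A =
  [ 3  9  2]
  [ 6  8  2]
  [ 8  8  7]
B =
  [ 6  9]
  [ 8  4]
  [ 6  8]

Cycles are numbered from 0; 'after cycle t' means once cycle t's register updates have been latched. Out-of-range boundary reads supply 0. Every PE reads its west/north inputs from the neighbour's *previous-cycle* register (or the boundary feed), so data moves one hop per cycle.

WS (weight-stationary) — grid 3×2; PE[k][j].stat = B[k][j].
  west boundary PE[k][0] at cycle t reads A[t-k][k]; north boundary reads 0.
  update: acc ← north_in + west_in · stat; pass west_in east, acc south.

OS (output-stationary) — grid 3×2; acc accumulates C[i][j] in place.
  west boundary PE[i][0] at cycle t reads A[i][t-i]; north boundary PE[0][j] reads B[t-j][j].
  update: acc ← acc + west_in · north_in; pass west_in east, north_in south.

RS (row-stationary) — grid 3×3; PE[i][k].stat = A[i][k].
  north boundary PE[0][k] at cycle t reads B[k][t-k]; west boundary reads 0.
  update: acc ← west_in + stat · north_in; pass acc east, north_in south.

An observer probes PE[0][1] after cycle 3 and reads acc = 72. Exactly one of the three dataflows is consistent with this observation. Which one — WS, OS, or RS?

Under WS (3×2), PE[0][1]:
  t=0 PE[0][1]: acc=0 h=0 v=0
  t=1 PE[0][1]: acc=27 h=3 v=27
  t=2 PE[0][1]: acc=54 h=6 v=54
  t=3 PE[0][1]: acc=72 h=8 v=72
Under OS (3×2), PE[0][1]:
  t=0 PE[0][1]: acc=0 h=0 v=0
  t=1 PE[0][1]: acc=27 h=3 v=9
  t=2 PE[0][1]: acc=63 h=9 v=4
  t=3 PE[0][1]: acc=79 h=2 v=8
Under RS (3×3), PE[0][1]:
  t=0 PE[0][1]: acc=0 h=0 v=0
  t=1 PE[0][1]: acc=90 h=90 v=8
  t=2 PE[0][1]: acc=63 h=63 v=4
  t=3 PE[0][1]: acc=0 h=0 v=0

dataflow = WS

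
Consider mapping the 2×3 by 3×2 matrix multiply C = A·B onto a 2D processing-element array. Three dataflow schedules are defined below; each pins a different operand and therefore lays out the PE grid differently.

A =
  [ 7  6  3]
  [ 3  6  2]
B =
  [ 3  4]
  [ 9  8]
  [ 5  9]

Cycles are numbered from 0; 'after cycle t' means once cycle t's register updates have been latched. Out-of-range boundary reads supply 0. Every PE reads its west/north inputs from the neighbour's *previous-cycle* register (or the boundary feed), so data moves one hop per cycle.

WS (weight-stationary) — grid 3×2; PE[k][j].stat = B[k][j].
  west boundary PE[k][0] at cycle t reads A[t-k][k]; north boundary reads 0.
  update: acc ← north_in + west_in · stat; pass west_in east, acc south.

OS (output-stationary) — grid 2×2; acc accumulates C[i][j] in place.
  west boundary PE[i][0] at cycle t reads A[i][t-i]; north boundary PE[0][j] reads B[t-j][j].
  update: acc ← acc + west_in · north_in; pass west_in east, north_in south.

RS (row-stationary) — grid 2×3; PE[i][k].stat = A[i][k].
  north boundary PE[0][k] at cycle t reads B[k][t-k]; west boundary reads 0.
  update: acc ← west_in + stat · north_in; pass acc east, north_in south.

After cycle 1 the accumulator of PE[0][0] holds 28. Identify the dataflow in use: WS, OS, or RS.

WS [3×2] PE[0][0] across cycles:
  cycle 0: PE[0][0] → acc 21, east 7, south 21
  cycle 1: PE[0][0] → acc 9, east 3, south 9
OS [2×2] PE[0][0] across cycles:
  cycle 0: PE[0][0] → acc 21, east 7, south 3
  cycle 1: PE[0][0] → acc 75, east 6, south 9
RS [2×3] PE[0][0] across cycles:
  cycle 0: PE[0][0] → acc 21, east 21, south 3
  cycle 1: PE[0][0] → acc 28, east 28, south 4

dataflow = RS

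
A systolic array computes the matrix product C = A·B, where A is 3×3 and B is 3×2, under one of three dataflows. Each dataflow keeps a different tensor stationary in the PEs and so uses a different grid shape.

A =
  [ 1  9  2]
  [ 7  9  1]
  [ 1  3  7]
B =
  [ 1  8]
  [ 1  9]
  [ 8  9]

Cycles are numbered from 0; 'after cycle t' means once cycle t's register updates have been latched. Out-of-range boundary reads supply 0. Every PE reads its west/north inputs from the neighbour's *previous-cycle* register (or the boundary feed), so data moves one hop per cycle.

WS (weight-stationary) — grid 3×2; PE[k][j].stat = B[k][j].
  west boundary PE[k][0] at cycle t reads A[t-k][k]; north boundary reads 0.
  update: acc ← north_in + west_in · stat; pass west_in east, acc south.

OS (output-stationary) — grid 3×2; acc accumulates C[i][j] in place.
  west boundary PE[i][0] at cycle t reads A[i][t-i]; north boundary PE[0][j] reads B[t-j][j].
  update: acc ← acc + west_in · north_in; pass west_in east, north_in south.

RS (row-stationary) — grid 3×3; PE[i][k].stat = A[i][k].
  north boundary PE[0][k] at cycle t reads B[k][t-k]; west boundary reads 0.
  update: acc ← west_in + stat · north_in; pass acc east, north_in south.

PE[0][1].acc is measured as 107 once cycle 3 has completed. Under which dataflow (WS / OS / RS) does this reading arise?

— WS: 3×2; PE[0][1] trace:
  cycle 0: PE[0][1] → acc 0, east 0, south 0
  cycle 1: PE[0][1] → acc 8, east 1, south 8
  cycle 2: PE[0][1] → acc 56, east 7, south 56
  cycle 3: PE[0][1] → acc 8, east 1, south 8
— OS: 3×2; PE[0][1] trace:
  cycle 0: PE[0][1] → acc 0, east 0, south 0
  cycle 1: PE[0][1] → acc 8, east 1, south 8
  cycle 2: PE[0][1] → acc 89, east 9, south 9
  cycle 3: PE[0][1] → acc 107, east 2, south 9
— RS: 3×3; PE[0][1] trace:
  cycle 0: PE[0][1] → acc 0, east 0, south 0
  cycle 1: PE[0][1] → acc 10, east 10, south 1
  cycle 2: PE[0][1] → acc 89, east 89, south 9
  cycle 3: PE[0][1] → acc 0, east 0, south 0

dataflow = OS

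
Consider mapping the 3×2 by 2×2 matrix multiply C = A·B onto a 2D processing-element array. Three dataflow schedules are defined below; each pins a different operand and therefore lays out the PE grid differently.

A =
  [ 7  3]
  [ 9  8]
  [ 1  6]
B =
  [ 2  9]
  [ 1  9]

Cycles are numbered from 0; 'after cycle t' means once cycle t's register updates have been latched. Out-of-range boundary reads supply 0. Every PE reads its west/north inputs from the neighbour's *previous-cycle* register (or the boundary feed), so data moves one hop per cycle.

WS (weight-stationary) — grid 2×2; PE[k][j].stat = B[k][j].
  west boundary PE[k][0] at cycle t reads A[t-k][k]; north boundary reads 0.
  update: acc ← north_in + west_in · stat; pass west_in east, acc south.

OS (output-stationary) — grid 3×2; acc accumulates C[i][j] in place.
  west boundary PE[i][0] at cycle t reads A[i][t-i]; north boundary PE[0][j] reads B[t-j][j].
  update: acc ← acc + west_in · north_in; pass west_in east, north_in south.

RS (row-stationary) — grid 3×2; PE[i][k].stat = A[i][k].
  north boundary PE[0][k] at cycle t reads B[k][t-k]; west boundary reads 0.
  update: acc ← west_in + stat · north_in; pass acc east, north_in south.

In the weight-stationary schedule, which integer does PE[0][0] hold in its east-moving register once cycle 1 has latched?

register = 9

Tracing WS — 2×2 array, target PE[0][0]:
  step 0 · PE0,0: acc=14; fwd→7 fwd↓14
  step 1 · PE0,0: acc=18; fwd→9 fwd↓18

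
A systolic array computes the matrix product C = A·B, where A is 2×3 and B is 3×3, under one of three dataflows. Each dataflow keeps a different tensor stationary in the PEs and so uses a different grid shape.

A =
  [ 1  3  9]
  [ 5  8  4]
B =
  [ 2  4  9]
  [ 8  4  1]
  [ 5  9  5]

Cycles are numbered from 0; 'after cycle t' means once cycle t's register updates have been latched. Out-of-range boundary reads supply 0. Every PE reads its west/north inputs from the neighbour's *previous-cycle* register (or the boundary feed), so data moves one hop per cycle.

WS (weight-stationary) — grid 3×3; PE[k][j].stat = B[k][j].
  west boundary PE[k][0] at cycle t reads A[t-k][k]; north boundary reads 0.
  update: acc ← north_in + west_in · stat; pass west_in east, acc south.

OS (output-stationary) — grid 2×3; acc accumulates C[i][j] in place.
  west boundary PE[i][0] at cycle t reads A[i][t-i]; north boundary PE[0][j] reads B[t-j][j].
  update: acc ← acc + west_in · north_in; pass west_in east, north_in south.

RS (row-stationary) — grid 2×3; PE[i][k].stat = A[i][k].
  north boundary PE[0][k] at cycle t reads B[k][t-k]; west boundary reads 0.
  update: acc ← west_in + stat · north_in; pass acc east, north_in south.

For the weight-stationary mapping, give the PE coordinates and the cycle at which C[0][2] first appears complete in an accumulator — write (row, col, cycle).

WS: C[0][2] accumulates in PE[2][2]:
  @0  [2,2]  acc 0  |  →0  ↓0
  @1  [2,2]  acc 0  |  →0  ↓0
  @2  [2,2]  acc 0  |  →0  ↓0
  @3  [2,2]  acc 0  |  →0  ↓0
  @4  [2,2]  acc 57  |  →9  ↓57

(row, col, cycle) = (2, 2, 4)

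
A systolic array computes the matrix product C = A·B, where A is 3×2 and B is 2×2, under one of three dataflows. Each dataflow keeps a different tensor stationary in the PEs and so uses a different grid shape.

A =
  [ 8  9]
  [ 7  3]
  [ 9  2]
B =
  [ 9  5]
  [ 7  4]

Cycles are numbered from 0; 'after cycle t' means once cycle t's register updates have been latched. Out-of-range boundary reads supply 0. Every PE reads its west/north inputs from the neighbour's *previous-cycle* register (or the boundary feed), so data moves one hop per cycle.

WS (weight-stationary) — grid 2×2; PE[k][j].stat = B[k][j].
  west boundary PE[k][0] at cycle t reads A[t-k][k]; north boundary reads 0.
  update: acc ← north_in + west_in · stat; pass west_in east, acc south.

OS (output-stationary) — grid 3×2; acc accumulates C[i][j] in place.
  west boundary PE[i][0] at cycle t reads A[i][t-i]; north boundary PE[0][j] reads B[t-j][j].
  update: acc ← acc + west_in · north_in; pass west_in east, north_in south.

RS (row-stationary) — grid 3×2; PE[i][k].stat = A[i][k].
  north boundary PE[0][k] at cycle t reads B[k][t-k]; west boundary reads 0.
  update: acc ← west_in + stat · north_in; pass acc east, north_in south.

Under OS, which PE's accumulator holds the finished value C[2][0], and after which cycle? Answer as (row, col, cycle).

(row, col, cycle) = (2, 0, 3)

OS: C[2][0] accumulates in PE[2][0]:
  c0 r2c0: 0 / 0 / 0
  c1 r2c0: 0 / 0 / 0
  c2 r2c0: 81 / 9 / 9
  c3 r2c0: 95 / 2 / 7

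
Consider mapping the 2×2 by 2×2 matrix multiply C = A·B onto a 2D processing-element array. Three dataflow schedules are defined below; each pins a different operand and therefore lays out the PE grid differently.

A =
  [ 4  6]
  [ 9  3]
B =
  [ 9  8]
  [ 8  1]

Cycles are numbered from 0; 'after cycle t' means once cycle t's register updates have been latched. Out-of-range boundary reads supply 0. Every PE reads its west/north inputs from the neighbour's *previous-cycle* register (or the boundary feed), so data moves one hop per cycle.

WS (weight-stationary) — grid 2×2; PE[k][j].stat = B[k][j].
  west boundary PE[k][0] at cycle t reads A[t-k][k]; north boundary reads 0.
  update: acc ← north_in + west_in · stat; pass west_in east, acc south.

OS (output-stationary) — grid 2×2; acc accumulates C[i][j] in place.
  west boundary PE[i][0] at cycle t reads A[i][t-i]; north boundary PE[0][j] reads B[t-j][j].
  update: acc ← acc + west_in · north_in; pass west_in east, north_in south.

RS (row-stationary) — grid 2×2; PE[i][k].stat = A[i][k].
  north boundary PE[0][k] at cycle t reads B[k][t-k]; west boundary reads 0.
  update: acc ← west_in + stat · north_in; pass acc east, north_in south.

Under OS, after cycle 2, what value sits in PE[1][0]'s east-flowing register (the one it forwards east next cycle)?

register = 3

Tracing OS — 2×2 array, target PE[1][0]:
  c0 r0c0: 36 / 4 / 9
  c0 r1c0: 0 / 0 / 0
  c1 r0c0: 84 / 6 / 8
  c1 r1c0: 81 / 9 / 9
  c2 r0c0: 84 / 0 / 0
  c2 r1c0: 105 / 3 / 8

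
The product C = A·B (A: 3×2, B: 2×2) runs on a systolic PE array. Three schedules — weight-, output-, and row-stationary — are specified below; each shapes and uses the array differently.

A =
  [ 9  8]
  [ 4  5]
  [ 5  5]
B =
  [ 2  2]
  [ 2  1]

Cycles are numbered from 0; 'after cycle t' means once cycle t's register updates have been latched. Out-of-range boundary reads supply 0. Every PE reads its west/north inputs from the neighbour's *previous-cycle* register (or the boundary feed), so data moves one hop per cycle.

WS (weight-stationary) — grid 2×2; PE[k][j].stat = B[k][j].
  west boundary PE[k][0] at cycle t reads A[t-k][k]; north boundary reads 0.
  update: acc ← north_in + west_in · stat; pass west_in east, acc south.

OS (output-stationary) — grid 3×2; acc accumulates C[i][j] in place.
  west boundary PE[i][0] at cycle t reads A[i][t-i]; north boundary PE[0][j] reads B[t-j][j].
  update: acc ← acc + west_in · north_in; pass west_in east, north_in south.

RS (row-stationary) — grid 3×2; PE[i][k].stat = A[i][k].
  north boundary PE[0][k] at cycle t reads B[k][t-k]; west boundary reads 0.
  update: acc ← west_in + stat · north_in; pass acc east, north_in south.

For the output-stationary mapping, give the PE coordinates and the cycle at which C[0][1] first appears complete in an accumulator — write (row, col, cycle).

OS: C[0][1] accumulates in PE[0][1]:
  0: (0,1).acc=0  regs=<0,0>
  1: (0,1).acc=18  regs=<9,2>
  2: (0,1).acc=26  regs=<8,1>

(row, col, cycle) = (0, 1, 2)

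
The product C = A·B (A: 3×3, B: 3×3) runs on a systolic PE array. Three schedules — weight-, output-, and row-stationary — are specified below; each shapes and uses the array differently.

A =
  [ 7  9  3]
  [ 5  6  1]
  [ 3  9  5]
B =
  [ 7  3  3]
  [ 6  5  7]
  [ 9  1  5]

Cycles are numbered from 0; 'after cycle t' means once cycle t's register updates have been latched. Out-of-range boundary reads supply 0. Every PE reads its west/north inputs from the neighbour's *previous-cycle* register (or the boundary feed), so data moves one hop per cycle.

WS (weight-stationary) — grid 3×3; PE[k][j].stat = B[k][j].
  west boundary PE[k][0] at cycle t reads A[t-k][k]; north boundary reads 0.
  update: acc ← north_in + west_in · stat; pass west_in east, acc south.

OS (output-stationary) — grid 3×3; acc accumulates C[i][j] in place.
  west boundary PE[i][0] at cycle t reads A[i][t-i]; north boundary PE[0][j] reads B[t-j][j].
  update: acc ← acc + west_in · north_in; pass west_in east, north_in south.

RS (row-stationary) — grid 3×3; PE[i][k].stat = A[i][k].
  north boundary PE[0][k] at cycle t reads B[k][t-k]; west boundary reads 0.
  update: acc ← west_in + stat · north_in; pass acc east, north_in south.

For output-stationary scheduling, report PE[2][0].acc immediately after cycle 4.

PE[2][0].acc = 120

OS 3×3: PE[2][0] cycle-by-cycle (with neighbour feeds):
  cycle 0: PE[1][0] → acc 0, east 0, south 0
  cycle 0: PE[2][0] → acc 0, east 0, south 0
  cycle 1: PE[1][0] → acc 35, east 5, south 7
  cycle 1: PE[2][0] → acc 0, east 0, south 0
  cycle 2: PE[1][0] → acc 71, east 6, south 6
  cycle 2: PE[2][0] → acc 21, east 3, south 7
  cycle 3: PE[1][0] → acc 80, east 1, south 9
  cycle 3: PE[2][0] → acc 75, east 9, south 6
  cycle 4: PE[1][0] → acc 80, east 0, south 0
  cycle 4: PE[2][0] → acc 120, east 5, south 9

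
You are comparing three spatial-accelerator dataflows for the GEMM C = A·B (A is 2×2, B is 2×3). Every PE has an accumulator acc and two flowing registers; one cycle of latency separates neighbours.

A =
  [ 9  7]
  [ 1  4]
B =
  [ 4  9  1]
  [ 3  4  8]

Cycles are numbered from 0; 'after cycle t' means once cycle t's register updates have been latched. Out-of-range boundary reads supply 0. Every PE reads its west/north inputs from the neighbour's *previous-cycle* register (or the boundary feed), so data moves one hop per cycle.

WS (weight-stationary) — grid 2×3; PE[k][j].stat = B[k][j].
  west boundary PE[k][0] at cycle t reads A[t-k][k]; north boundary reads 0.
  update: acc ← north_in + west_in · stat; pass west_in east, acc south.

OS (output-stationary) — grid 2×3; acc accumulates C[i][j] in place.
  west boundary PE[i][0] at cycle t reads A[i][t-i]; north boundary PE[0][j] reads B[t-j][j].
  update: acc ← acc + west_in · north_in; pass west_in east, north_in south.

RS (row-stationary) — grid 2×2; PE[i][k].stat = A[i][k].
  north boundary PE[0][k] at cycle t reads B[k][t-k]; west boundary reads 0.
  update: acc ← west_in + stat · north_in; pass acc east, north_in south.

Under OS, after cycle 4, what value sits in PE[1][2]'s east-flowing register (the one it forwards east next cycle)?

OS 2×3: PE[1][2] cycle-by-cycle (with neighbour feeds):
  after 0 — PE[0][2] acc=0, pass-E 0, pass-S 0
  after 0 — PE[1][1] acc=0, pass-E 0, pass-S 0
  after 0 — PE[1][2] acc=0, pass-E 0, pass-S 0
  after 1 — PE[0][2] acc=0, pass-E 0, pass-S 0
  after 1 — PE[1][1] acc=0, pass-E 0, pass-S 0
  after 1 — PE[1][2] acc=0, pass-E 0, pass-S 0
  after 2 — PE[0][2] acc=9, pass-E 9, pass-S 1
  after 2 — PE[1][1] acc=9, pass-E 1, pass-S 9
  after 2 — PE[1][2] acc=0, pass-E 0, pass-S 0
  after 3 — PE[0][2] acc=65, pass-E 7, pass-S 8
  after 3 — PE[1][1] acc=25, pass-E 4, pass-S 4
  after 3 — PE[1][2] acc=1, pass-E 1, pass-S 1
  after 4 — PE[0][2] acc=65, pass-E 0, pass-S 0
  after 4 — PE[1][1] acc=25, pass-E 0, pass-S 0
  after 4 — PE[1][2] acc=33, pass-E 4, pass-S 8

register = 4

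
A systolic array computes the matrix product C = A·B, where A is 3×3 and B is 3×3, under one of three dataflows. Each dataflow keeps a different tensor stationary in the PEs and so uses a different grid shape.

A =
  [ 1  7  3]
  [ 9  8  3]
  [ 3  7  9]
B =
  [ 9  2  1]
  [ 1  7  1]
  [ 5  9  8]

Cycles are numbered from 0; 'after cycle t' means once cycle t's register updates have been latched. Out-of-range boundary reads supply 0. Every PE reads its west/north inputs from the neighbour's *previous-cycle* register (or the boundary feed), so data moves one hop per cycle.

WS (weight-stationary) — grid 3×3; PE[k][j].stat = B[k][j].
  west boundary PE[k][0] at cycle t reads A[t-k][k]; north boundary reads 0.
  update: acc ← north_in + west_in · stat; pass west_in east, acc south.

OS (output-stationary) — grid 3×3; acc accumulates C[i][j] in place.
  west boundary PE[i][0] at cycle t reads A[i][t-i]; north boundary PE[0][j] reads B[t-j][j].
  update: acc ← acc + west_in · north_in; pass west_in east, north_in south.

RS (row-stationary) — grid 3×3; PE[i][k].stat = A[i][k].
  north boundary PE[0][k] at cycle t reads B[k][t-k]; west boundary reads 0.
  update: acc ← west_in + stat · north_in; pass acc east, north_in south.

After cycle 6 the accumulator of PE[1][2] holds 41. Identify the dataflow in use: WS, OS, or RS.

WS (3×3 grid), PE[1][2]:
  @0  [1,2]  acc 0  |  →0  ↓0
  @1  [1,2]  acc 0  |  →0  ↓0
  @2  [1,2]  acc 0  |  →0  ↓0
  @3  [1,2]  acc 8  |  →7  ↓8
  @4  [1,2]  acc 17  |  →8  ↓17
  @5  [1,2]  acc 10  |  →7  ↓10
  @6  [1,2]  acc 0  |  →0  ↓0
OS (3×3 grid), PE[1][2]:
  @0  [1,2]  acc 0  |  →0  ↓0
  @1  [1,2]  acc 0  |  →0  ↓0
  @2  [1,2]  acc 0  |  →0  ↓0
  @3  [1,2]  acc 9  |  →9  ↓1
  @4  [1,2]  acc 17  |  →8  ↓1
  @5  [1,2]  acc 41  |  →3  ↓8
  @6  [1,2]  acc 41  |  →0  ↓0
RS (3×3 grid), PE[1][2]:
  @0  [1,2]  acc 0  |  →0  ↓0
  @1  [1,2]  acc 0  |  →0  ↓0
  @2  [1,2]  acc 0  |  →0  ↓0
  @3  [1,2]  acc 104  |  →104  ↓5
  @4  [1,2]  acc 101  |  →101  ↓9
  @5  [1,2]  acc 41  |  →41  ↓8
  @6  [1,2]  acc 0  |  →0  ↓0

dataflow = OS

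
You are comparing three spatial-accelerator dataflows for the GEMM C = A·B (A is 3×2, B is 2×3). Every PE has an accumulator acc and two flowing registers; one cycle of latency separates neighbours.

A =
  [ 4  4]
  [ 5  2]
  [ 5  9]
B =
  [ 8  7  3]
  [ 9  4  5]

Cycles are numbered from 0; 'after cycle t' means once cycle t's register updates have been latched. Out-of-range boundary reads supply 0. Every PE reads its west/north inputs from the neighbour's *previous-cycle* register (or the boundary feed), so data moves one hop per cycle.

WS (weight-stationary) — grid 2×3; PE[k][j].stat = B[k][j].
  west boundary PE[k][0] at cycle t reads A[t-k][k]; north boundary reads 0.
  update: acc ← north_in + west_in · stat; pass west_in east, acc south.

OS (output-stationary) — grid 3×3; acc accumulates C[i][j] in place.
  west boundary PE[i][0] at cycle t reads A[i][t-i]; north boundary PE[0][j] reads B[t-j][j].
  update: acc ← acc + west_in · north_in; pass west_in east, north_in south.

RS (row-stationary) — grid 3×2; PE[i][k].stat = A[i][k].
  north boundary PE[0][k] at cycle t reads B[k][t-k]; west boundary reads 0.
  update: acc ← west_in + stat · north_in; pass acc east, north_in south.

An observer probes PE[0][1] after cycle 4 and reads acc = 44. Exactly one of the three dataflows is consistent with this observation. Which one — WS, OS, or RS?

dataflow = OS

— WS: 2×3; PE[0][1] trace:
  cycle 0: PE[0][1] → acc 0, east 0, south 0
  cycle 1: PE[0][1] → acc 28, east 4, south 28
  cycle 2: PE[0][1] → acc 35, east 5, south 35
  cycle 3: PE[0][1] → acc 35, east 5, south 35
  cycle 4: PE[0][1] → acc 0, east 0, south 0
— OS: 3×3; PE[0][1] trace:
  cycle 0: PE[0][1] → acc 0, east 0, south 0
  cycle 1: PE[0][1] → acc 28, east 4, south 7
  cycle 2: PE[0][1] → acc 44, east 4, south 4
  cycle 3: PE[0][1] → acc 44, east 0, south 0
  cycle 4: PE[0][1] → acc 44, east 0, south 0
— RS: 3×2; PE[0][1] trace:
  cycle 0: PE[0][1] → acc 0, east 0, south 0
  cycle 1: PE[0][1] → acc 68, east 68, south 9
  cycle 2: PE[0][1] → acc 44, east 44, south 4
  cycle 3: PE[0][1] → acc 32, east 32, south 5
  cycle 4: PE[0][1] → acc 0, east 0, south 0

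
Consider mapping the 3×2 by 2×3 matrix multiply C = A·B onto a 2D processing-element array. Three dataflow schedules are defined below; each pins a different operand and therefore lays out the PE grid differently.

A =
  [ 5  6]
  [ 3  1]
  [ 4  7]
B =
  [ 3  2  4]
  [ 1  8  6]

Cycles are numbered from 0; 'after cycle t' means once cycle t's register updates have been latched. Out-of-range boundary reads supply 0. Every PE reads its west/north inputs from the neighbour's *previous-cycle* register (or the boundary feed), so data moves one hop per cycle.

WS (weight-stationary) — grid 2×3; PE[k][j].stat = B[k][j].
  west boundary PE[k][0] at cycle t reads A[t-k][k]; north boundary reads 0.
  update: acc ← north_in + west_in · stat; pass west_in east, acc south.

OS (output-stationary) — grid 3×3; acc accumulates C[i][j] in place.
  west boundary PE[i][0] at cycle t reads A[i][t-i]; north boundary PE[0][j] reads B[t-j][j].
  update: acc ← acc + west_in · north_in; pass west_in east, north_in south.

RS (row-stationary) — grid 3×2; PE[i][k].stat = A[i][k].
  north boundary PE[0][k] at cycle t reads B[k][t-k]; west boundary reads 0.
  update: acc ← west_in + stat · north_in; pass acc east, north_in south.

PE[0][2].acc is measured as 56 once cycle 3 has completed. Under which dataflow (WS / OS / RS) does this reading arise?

WS (2×3 grid), PE[0][2]:
  cycle 0: PE[0][2] → acc 0, east 0, south 0
  cycle 1: PE[0][2] → acc 0, east 0, south 0
  cycle 2: PE[0][2] → acc 20, east 5, south 20
  cycle 3: PE[0][2] → acc 12, east 3, south 12
OS (3×3 grid), PE[0][2]:
  cycle 0: PE[0][2] → acc 0, east 0, south 0
  cycle 1: PE[0][2] → acc 0, east 0, south 0
  cycle 2: PE[0][2] → acc 20, east 5, south 4
  cycle 3: PE[0][2] → acc 56, east 6, south 6
— RS: 3×2 array has no PE[0][2].

dataflow = OS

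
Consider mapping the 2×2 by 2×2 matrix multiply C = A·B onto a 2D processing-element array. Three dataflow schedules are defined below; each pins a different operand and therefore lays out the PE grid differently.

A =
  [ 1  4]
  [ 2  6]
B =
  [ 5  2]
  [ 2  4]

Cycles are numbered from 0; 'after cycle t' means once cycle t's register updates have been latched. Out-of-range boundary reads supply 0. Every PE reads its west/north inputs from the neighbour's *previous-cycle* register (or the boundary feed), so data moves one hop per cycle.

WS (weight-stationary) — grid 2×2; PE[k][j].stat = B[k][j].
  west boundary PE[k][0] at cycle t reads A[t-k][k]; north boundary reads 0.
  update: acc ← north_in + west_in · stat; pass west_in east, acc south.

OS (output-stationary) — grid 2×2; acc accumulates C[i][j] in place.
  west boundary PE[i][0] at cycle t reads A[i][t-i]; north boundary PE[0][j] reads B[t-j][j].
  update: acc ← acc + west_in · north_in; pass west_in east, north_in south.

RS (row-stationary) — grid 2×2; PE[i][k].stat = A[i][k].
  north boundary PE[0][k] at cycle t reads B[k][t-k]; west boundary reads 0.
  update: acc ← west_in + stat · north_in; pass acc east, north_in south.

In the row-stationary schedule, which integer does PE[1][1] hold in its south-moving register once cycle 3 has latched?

Tracing RS — 2×2 array, target PE[1][1]:
  after 0 — PE[0][1] acc=0, pass-E 0, pass-S 0
  after 0 — PE[1][0] acc=0, pass-E 0, pass-S 0
  after 0 — PE[1][1] acc=0, pass-E 0, pass-S 0
  after 1 — PE[0][1] acc=13, pass-E 13, pass-S 2
  after 1 — PE[1][0] acc=10, pass-E 10, pass-S 5
  after 1 — PE[1][1] acc=0, pass-E 0, pass-S 0
  after 2 — PE[0][1] acc=18, pass-E 18, pass-S 4
  after 2 — PE[1][0] acc=4, pass-E 4, pass-S 2
  after 2 — PE[1][1] acc=22, pass-E 22, pass-S 2
  after 3 — PE[0][1] acc=0, pass-E 0, pass-S 0
  after 3 — PE[1][0] acc=0, pass-E 0, pass-S 0
  after 3 — PE[1][1] acc=28, pass-E 28, pass-S 4

register = 4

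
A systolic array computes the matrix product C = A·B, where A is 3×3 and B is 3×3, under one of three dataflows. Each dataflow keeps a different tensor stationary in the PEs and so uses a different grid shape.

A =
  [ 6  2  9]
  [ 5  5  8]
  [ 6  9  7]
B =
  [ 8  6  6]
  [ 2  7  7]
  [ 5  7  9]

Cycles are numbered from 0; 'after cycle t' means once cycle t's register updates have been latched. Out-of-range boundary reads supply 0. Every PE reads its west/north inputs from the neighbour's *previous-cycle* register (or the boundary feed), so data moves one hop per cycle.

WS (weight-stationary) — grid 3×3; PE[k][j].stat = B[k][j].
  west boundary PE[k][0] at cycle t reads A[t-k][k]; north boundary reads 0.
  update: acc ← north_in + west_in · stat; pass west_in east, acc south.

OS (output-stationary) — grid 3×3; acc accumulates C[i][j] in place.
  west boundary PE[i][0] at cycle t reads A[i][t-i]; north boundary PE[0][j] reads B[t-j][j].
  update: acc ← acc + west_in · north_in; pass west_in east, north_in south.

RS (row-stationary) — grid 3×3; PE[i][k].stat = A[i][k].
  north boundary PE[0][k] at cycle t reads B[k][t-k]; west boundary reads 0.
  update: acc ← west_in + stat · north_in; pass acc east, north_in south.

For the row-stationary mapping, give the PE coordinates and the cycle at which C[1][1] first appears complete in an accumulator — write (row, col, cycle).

(row, col, cycle) = (1, 2, 4)

Under RS, C[1][1] lands at PE[1][2]:
  step 0 · PE1,2: acc=0; fwd→0 fwd↓0
  step 1 · PE1,2: acc=0; fwd→0 fwd↓0
  step 2 · PE1,2: acc=0; fwd→0 fwd↓0
  step 3 · PE1,2: acc=90; fwd→90 fwd↓5
  step 4 · PE1,2: acc=121; fwd→121 fwd↓7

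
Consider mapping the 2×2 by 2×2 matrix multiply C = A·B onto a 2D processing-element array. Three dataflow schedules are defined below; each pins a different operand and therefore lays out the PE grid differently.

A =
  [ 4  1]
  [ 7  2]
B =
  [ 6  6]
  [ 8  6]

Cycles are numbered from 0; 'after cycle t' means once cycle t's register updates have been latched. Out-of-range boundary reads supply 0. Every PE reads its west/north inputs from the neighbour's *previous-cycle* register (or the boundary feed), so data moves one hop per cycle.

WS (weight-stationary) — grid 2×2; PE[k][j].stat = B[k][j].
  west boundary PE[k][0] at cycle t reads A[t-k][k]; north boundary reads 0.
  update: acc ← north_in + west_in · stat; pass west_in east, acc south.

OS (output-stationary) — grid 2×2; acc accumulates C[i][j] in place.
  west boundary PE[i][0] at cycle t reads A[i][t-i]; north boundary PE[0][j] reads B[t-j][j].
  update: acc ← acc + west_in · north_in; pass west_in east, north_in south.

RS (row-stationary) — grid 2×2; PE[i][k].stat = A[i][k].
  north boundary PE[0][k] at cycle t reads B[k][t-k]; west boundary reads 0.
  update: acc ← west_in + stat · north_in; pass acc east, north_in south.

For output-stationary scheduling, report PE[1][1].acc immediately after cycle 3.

OS 2×2: PE[1][1] cycle-by-cycle (with neighbour feeds):
  t=0 PE[0][1]: acc=0 h=0 v=0
  t=0 PE[1][0]: acc=0 h=0 v=0
  t=0 PE[1][1]: acc=0 h=0 v=0
  t=1 PE[0][1]: acc=24 h=4 v=6
  t=1 PE[1][0]: acc=42 h=7 v=6
  t=1 PE[1][1]: acc=0 h=0 v=0
  t=2 PE[0][1]: acc=30 h=1 v=6
  t=2 PE[1][0]: acc=58 h=2 v=8
  t=2 PE[1][1]: acc=42 h=7 v=6
  t=3 PE[0][1]: acc=30 h=0 v=0
  t=3 PE[1][0]: acc=58 h=0 v=0
  t=3 PE[1][1]: acc=54 h=2 v=6

PE[1][1].acc = 54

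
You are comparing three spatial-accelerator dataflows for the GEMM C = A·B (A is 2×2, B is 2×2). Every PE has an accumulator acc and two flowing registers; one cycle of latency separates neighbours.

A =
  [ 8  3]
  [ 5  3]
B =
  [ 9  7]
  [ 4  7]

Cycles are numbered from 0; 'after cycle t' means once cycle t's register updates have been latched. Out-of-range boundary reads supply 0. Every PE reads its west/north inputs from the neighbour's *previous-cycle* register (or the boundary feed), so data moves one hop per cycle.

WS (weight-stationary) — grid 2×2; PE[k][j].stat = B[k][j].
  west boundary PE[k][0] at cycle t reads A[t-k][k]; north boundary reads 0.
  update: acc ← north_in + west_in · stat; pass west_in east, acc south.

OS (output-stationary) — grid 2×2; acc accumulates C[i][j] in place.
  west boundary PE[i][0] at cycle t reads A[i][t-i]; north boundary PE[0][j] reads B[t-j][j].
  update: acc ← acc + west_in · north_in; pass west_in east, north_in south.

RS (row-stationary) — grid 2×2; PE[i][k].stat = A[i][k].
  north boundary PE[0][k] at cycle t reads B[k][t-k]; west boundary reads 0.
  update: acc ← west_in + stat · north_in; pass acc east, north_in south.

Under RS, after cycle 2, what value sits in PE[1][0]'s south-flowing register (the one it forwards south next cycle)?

register = 7

RS (2×2). Following PE[1][0] plus its west/north inputs:
  cycle 0: PE[0][0] → acc 72, east 72, south 9
  cycle 0: PE[1][0] → acc 0, east 0, south 0
  cycle 1: PE[0][0] → acc 56, east 56, south 7
  cycle 1: PE[1][0] → acc 45, east 45, south 9
  cycle 2: PE[0][0] → acc 0, east 0, south 0
  cycle 2: PE[1][0] → acc 35, east 35, south 7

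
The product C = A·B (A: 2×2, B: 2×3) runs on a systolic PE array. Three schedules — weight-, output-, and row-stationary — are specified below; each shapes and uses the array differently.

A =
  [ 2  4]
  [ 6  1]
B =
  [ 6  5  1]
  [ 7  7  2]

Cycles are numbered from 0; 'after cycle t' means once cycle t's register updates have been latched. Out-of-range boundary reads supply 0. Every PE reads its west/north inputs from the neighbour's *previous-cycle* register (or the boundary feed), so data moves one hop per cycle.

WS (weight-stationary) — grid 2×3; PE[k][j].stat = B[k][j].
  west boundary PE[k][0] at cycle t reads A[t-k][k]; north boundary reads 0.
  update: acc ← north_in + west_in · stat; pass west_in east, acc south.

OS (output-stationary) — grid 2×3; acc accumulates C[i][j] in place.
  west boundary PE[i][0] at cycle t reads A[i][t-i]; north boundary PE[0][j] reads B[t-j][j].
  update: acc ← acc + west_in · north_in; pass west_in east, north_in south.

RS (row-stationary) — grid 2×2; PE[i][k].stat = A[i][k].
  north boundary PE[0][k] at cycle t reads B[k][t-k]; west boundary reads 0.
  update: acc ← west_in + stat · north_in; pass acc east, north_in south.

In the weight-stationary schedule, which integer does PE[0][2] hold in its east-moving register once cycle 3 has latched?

WS (2×3). Following PE[0][2] plus its west/north inputs:
  0: (0,1).acc=0  regs=<0,0>
  0: (0,2).acc=0  regs=<0,0>
  1: (0,1).acc=10  regs=<2,10>
  1: (0,2).acc=0  regs=<0,0>
  2: (0,1).acc=30  regs=<6,30>
  2: (0,2).acc=2  regs=<2,2>
  3: (0,1).acc=0  regs=<0,0>
  3: (0,2).acc=6  regs=<6,6>

register = 6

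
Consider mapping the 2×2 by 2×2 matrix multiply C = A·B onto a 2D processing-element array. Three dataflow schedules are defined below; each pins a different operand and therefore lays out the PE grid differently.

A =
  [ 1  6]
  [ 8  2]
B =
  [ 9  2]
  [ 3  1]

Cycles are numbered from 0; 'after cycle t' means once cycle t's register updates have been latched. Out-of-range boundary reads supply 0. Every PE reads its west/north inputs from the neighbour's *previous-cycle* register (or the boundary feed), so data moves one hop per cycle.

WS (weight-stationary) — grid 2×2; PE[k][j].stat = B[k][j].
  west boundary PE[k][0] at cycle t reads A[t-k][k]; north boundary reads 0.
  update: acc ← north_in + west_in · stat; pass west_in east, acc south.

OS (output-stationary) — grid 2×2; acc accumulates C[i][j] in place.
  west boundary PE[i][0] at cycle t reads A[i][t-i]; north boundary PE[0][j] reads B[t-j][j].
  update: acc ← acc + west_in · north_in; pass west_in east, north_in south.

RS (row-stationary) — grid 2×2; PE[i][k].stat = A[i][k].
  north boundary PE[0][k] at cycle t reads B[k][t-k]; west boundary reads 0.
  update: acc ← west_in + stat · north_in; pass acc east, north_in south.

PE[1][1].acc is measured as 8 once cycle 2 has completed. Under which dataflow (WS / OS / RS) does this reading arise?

dataflow = WS

Under WS (2×2), PE[1][1]:
  0: (1,1).acc=0  regs=<0,0>
  1: (1,1).acc=0  regs=<0,0>
  2: (1,1).acc=8  regs=<6,8>
Under OS (2×2), PE[1][1]:
  0: (1,1).acc=0  regs=<0,0>
  1: (1,1).acc=0  regs=<0,0>
  2: (1,1).acc=16  regs=<8,2>
Under RS (2×2), PE[1][1]:
  0: (1,1).acc=0  regs=<0,0>
  1: (1,1).acc=0  regs=<0,0>
  2: (1,1).acc=78  regs=<78,3>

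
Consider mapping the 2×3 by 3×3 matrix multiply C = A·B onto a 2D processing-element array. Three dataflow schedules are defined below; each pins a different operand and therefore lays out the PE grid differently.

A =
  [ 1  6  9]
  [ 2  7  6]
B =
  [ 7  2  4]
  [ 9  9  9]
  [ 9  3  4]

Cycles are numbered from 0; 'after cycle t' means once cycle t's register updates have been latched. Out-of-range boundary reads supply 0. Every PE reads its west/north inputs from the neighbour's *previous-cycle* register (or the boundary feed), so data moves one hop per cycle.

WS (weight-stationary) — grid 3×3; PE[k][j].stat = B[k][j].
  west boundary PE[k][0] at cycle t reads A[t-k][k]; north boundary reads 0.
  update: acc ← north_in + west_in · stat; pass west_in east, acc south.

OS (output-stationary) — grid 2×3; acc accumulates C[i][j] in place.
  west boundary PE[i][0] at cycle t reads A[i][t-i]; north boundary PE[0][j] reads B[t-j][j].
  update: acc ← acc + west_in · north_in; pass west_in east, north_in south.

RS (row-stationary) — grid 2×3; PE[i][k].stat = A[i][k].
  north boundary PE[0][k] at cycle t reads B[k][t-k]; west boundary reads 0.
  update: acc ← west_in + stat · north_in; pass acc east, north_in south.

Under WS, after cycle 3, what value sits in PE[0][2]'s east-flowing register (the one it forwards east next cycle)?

Tracing WS — 3×3 array, target PE[0][2]:
  after 0 — PE[0][1] acc=0, pass-E 0, pass-S 0
  after 0 — PE[0][2] acc=0, pass-E 0, pass-S 0
  after 1 — PE[0][1] acc=2, pass-E 1, pass-S 2
  after 1 — PE[0][2] acc=0, pass-E 0, pass-S 0
  after 2 — PE[0][1] acc=4, pass-E 2, pass-S 4
  after 2 — PE[0][2] acc=4, pass-E 1, pass-S 4
  after 3 — PE[0][1] acc=0, pass-E 0, pass-S 0
  after 3 — PE[0][2] acc=8, pass-E 2, pass-S 8

register = 2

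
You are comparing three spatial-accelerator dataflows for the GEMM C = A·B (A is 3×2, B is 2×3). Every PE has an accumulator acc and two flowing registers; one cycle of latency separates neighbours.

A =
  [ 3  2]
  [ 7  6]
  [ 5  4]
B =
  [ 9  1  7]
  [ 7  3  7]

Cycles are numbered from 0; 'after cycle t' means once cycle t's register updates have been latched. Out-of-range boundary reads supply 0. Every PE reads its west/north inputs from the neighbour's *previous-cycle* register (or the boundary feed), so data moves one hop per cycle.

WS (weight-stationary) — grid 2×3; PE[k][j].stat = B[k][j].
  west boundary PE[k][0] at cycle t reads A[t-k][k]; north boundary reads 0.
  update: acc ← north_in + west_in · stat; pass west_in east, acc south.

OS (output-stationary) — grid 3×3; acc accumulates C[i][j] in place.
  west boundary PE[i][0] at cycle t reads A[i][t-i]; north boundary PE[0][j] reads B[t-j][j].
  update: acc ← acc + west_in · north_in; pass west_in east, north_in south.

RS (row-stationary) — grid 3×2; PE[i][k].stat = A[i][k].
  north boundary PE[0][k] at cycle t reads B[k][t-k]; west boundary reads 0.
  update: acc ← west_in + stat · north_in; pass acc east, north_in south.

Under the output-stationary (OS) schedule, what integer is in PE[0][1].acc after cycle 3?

OS (3×3). Following PE[0][1] plus its west/north inputs:
  step 0 · PE0,0: acc=27; fwd→3 fwd↓9
  step 0 · PE0,1: acc=0; fwd→0 fwd↓0
  step 1 · PE0,0: acc=41; fwd→2 fwd↓7
  step 1 · PE0,1: acc=3; fwd→3 fwd↓1
  step 2 · PE0,0: acc=41; fwd→0 fwd↓0
  step 2 · PE0,1: acc=9; fwd→2 fwd↓3
  step 3 · PE0,0: acc=41; fwd→0 fwd↓0
  step 3 · PE0,1: acc=9; fwd→0 fwd↓0

PE[0][1].acc = 9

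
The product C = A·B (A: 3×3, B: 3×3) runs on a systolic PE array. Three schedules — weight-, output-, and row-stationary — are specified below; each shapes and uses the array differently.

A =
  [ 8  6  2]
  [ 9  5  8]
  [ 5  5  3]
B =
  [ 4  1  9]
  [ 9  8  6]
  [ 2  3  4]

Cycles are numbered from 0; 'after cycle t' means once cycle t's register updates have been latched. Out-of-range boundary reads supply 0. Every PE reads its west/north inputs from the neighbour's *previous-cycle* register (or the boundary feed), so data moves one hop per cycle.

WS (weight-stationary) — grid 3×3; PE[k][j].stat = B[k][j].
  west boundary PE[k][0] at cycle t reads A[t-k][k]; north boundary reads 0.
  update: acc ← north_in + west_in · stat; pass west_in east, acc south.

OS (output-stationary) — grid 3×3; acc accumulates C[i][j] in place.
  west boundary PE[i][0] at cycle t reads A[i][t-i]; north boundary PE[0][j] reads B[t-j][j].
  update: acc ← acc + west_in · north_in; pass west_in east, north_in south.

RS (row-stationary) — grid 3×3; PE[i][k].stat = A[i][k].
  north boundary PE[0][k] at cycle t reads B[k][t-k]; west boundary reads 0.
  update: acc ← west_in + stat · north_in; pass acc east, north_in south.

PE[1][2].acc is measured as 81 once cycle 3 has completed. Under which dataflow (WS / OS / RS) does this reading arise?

dataflow = OS

WS [3×3] PE[1][2] across cycles:
  t=0 PE[1][2]: acc=0 h=0 v=0
  t=1 PE[1][2]: acc=0 h=0 v=0
  t=2 PE[1][2]: acc=0 h=0 v=0
  t=3 PE[1][2]: acc=108 h=6 v=108
OS [3×3] PE[1][2] across cycles:
  t=0 PE[1][2]: acc=0 h=0 v=0
  t=1 PE[1][2]: acc=0 h=0 v=0
  t=2 PE[1][2]: acc=0 h=0 v=0
  t=3 PE[1][2]: acc=81 h=9 v=9
RS [3×3] PE[1][2] across cycles:
  t=0 PE[1][2]: acc=0 h=0 v=0
  t=1 PE[1][2]: acc=0 h=0 v=0
  t=2 PE[1][2]: acc=0 h=0 v=0
  t=3 PE[1][2]: acc=97 h=97 v=2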